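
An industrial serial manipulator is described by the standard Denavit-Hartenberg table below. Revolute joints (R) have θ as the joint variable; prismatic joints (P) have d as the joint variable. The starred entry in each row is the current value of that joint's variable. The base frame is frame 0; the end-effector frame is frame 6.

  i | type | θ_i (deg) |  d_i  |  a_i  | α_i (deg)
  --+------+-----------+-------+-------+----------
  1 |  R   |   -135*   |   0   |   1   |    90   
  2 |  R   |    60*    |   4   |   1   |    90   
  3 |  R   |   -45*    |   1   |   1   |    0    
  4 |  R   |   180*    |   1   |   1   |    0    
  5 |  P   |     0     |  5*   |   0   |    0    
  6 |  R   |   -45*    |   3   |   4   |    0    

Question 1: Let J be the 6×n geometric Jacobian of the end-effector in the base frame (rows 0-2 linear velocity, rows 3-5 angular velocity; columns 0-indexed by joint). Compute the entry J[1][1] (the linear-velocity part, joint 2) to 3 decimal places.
-2.923

axis z_1 = (-0.7071,0.7071,0.0000); lever o_n−o_1 = (-12.1341,-0.8204,-4.1340)
cross product → J_v[:, 1] = (-2.9232,-2.9232,9.1603)
J_ω[:, 1] = z_1
entry J[1][1] = -2.9232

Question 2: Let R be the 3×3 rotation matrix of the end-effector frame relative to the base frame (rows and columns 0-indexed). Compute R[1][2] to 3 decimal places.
-0.612

End-effector z-axis (col 2 of R) = (-0.6124,-0.6124,-0.5000)
R[1][2] = -0.6124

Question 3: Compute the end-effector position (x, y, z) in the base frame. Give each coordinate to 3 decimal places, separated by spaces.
after link 1: o_1 = (-0.7071, -0.7071, 0.0000)
after link 2: o_2 = (-3.8891, 1.7678, 0.8660)
after link 3: o_3 = (-4.2515, 0.4054, 0.9784)
after link 4: o_4 = (-5.1138, 0.5430, -0.1340)
after link 5: o_5 = (-8.1757, -2.5188, -2.6340)
after link 6: o_6 = (-12.8412, -1.5275, -4.1340)

-12.841 -1.528 -4.134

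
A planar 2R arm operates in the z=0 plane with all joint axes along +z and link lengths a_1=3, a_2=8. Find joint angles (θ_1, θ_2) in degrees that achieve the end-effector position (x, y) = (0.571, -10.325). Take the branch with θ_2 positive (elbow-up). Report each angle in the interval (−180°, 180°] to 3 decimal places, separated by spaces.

cos θ_2 = (106.9317−3²−8²)/(2·3·8) = 0.7069; θ_2 = 45.0160° (elbow-up)
β = atan2(-10.3250,0.5710) = -86.8346°; ψ = atan2(5.6584,8.6553) = 33.1748°
θ_1 = β − ψ = -120.0095°

-120.009 45.016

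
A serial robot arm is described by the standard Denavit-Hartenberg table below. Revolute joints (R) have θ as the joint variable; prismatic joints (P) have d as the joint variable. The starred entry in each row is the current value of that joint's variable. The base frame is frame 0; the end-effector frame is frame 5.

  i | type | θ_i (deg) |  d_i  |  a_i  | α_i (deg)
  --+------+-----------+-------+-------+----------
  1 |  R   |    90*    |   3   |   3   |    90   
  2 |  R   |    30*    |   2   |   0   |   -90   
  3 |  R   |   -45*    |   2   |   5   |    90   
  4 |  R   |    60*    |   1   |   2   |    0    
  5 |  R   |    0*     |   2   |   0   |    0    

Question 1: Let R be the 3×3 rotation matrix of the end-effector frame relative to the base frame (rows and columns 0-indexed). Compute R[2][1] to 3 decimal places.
End-effector y-axis (col 1 of R) = (-0.6124,-0.7803,0.1268)
R[2][1] = 0.1268

0.127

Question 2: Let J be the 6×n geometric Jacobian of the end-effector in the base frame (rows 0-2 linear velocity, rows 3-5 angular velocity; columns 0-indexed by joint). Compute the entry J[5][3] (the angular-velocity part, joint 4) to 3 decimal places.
-0.354

axis z_3 = (0.7071,-0.6124,-0.3536); lever o_n−o_3 = (2.8284,-2.0908,0.7929)
cross product → J_v[:, 3] = (-1.2247,-1.5607,0.2537)
J_ω[:, 3] = z_3
entry J[5][3] = -0.3536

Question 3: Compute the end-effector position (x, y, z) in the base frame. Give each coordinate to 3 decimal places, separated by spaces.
8.364 2.971 7.293

after link 1: o_1 = (0.0000, 3.0000, 3.0000)
after link 2: o_2 = (2.0000, 3.0000, 3.0000)
after link 3: o_3 = (5.5355, 5.0619, 6.4998)
after link 4: o_4 = (6.9497, 4.1958, 7.9998)
after link 5: o_5 = (8.3640, 2.9711, 7.2927)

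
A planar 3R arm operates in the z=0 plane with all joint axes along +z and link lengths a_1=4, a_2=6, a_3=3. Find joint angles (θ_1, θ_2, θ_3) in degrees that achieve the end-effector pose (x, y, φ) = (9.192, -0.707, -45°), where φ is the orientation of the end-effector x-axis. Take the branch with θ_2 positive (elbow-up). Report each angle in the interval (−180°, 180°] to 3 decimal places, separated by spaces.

wrist centre = target − a_3·(cos φ, sin φ) = (7.0707, 1.4143)
cos θ_2 = (51.9948−4²−6²)/(2·4·6) = -0.0001; θ_2 = 90.0062° (elbow-up)
β = atan2(1.4143,7.0707) = 11.3114°; ψ = atan2(6.0000,3.9994) = 56.3142°
θ_1 = β − ψ = -45.0028°
θ_3 = φ − θ_1 − θ_2 = -90.0033° (wrapped to (-180°,180°])

-45.003 90.006 -90.003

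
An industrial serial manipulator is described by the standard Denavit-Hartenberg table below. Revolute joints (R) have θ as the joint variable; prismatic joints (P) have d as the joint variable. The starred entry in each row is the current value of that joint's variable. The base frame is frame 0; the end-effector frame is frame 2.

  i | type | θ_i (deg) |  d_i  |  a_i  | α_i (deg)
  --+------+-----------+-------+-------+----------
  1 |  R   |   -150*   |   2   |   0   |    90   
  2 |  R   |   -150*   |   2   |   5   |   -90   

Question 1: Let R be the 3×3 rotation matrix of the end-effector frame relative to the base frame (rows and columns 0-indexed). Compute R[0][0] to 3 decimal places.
End-effector x-axis (col 0 of R) = (0.7500,0.4330,-0.5000)
R[0][0] = 0.7500

0.750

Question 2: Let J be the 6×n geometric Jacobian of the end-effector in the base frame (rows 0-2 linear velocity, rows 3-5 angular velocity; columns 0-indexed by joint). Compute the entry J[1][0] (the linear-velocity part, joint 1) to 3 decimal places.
2.750

axis z_0 = ẑ; lever o_n−o_0 = (2.7500,3.8971,-0.5000)
cross product → J_v[:, 0] = (-3.8971,2.7500,0.0000)
J_ω[:, 0] = z_0
entry J[1][0] = 2.7500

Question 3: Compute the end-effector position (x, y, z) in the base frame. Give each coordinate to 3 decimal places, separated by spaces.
2.750 3.897 -0.500

after link 1: o_1 = (0.0000, 0.0000, 2.0000)
after link 2: o_2 = (2.7500, 3.8971, -0.5000)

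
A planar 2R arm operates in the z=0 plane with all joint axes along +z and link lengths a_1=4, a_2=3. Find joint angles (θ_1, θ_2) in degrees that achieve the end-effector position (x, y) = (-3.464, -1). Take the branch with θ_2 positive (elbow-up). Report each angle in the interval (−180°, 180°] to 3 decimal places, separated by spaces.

150.000 120.002

cos θ_2 = (12.9993−4²−3²)/(2·4·3) = -0.5000; θ_2 = 120.0019° (elbow-up)
β = atan2(-1.0000,-3.4640) = -163.8974°; ψ = atan2(2.5980,2.4999) = 46.1026°
θ_1 = β − ψ = -210.0000°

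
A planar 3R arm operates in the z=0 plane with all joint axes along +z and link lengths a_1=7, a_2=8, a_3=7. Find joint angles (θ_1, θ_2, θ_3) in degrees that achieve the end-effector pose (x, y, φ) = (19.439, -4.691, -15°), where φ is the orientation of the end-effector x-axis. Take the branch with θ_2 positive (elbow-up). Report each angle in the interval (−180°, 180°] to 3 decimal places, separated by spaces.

wrist centre = target − a_3·(cos φ, sin φ) = (12.6775, -2.8793)
cos θ_2 = (169.0097−7²−8²)/(2·7·8) = 0.5001; θ_2 = 59.9943° (elbow-up)
β = atan2(-2.8793,12.6775) = -12.7957°; ψ = atan2(6.9278,11.0007) = 32.2011°
θ_1 = β − ψ = -44.9968°
θ_3 = φ − θ_1 − θ_2 = -29.9974° (wrapped to (-180°,180°])

-44.997 59.994 -29.997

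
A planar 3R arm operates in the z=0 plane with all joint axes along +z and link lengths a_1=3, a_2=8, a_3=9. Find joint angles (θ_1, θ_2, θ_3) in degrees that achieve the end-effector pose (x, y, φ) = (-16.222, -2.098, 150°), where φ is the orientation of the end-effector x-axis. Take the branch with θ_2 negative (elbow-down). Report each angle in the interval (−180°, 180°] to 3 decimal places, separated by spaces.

wrist centre = target − a_3·(cos φ, sin φ) = (-8.4278, -6.5980)
cos θ_2 = (114.5609−3²−8²)/(2·3·8) = 0.8659; θ_2 = -30.0198° (elbow-down)
β = atan2(-6.5980,-8.4278) = -141.9430°; ψ = atan2(-4.0024,9.9268) = -21.9588°
θ_1 = β − ψ = -119.9843°
θ_3 = φ − θ_1 − θ_2 = -59.9960° (wrapped to (-180°,180°])

-119.984 -30.020 -59.996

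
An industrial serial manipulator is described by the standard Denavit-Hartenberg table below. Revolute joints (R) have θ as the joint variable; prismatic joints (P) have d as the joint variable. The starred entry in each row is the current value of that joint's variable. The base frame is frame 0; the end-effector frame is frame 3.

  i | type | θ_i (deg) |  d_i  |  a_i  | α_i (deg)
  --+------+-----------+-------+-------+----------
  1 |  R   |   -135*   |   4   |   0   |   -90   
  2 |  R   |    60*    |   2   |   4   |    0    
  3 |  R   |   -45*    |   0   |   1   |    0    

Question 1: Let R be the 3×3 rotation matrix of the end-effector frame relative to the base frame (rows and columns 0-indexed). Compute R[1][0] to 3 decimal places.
End-effector x-axis (col 0 of R) = (-0.6830,-0.6830,-0.2588)
R[1][0] = -0.6830

-0.683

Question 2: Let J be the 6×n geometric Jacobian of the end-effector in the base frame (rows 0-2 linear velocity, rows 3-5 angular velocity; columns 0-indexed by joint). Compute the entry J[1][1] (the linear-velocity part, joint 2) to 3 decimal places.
2.633

axis z_1 = (0.7071,-0.7071,0.0000); lever o_n−o_1 = (-0.6830,-3.5114,-3.7229)
cross product → J_v[:, 1] = (2.6325,2.6325,-2.9659)
J_ω[:, 1] = z_1
entry J[1][1] = 2.6325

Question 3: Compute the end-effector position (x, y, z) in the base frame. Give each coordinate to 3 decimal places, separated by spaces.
-0.683 -3.511 0.277

after link 1: o_1 = (0.0000, 0.0000, 4.0000)
after link 2: o_2 = (0.0000, -2.8284, 0.5359)
after link 3: o_3 = (-0.6830, -3.5114, 0.2771)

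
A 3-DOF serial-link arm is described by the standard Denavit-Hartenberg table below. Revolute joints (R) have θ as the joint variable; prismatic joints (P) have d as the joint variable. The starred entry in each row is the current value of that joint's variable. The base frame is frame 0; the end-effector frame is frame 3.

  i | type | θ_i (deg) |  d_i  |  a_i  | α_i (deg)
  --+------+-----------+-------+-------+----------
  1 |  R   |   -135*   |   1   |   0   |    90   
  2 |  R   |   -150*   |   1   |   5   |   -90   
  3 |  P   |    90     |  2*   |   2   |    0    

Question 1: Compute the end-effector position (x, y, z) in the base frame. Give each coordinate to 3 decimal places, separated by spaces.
3.062 1.648 -3.232

after link 1: o_1 = (0.0000, 0.0000, 1.0000)
after link 2: o_2 = (2.3548, 3.7690, -1.5000)
after link 3: o_3 = (3.0619, 1.6476, -3.2321)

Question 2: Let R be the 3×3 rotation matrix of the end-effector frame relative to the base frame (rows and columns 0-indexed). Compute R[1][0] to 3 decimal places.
-0.707

End-effector x-axis (col 0 of R) = (0.7071,-0.7071,-0.0000)
R[1][0] = -0.7071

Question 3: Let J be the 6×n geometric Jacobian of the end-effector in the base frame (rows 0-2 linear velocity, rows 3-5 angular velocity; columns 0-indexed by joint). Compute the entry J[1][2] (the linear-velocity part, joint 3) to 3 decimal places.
-0.354

prismatic axis z_2 = (-0.3536,-0.3536,-0.8660)
J_v[:, 2] = z_2; J_ω[:, 2] = (0,0,0)
entry J[1][2] = -0.3536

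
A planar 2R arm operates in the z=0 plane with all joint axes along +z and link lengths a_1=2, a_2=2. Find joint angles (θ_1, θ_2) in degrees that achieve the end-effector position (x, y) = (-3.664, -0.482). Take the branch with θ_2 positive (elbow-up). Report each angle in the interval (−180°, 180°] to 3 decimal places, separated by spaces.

cos θ_2 = (13.6572−2²−2²)/(2·2·2) = 0.7072; θ_2 = 44.9963° (elbow-up)
β = atan2(-0.4820,-3.6640) = -172.5058°; ψ = atan2(1.4141,3.4143) = 22.4981°
θ_1 = β − ψ = -195.0039°

164.996 44.996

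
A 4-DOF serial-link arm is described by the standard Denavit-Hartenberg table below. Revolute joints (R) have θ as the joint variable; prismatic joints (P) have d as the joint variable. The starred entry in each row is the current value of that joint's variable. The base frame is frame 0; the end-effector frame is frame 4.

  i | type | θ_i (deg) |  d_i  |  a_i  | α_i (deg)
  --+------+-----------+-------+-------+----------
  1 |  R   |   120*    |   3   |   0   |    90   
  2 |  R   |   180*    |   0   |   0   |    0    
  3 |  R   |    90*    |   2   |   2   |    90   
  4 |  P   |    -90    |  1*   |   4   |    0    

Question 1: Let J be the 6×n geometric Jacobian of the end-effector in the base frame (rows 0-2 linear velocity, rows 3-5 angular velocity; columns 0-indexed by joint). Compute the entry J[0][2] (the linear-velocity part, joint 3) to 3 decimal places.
-1.000

axis z_2 = (0.8660,0.5000,0.0000); lever o_n−o_2 = (-1.2321,-1.8660,-2.0000)
cross product → J_v[:, 2] = (-1.0000,1.7321,-1.0000)
J_ω[:, 2] = z_2
entry J[0][2] = -1.0000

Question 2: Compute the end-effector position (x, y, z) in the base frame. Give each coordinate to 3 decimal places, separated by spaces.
after link 1: o_1 = (0.0000, 0.0000, 3.0000)
after link 2: o_2 = (0.0000, 0.0000, 3.0000)
after link 3: o_3 = (1.7321, 1.0000, 1.0000)
after link 4: o_4 = (-1.2321, -1.8660, 1.0000)

-1.232 -1.866 1.000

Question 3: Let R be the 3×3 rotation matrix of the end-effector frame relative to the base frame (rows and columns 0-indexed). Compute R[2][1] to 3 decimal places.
-1.000

End-effector y-axis (col 1 of R) = (0.0000,-0.0000,-1.0000)
R[2][1] = -1.0000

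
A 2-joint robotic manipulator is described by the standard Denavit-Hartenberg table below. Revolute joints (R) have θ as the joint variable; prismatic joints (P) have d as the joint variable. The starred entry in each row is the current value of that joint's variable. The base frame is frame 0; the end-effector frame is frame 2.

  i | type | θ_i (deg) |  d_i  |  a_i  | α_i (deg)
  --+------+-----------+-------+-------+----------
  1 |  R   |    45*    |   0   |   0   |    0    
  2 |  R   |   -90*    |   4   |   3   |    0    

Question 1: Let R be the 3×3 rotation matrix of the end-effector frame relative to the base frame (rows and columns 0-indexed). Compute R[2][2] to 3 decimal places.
End-effector z-axis (col 2 of R) = (0.0000,0.0000,1.0000)
R[2][2] = 1.0000

1.000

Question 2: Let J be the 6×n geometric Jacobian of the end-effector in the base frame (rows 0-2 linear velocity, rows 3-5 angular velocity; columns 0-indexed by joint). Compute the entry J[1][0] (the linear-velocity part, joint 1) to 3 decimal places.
2.121

axis z_0 = ẑ; lever o_n−o_0 = (2.1213,-2.1213,4.0000)
cross product → J_v[:, 0] = (2.1213,2.1213,-0.0000)
J_ω[:, 0] = z_0
entry J[1][0] = 2.1213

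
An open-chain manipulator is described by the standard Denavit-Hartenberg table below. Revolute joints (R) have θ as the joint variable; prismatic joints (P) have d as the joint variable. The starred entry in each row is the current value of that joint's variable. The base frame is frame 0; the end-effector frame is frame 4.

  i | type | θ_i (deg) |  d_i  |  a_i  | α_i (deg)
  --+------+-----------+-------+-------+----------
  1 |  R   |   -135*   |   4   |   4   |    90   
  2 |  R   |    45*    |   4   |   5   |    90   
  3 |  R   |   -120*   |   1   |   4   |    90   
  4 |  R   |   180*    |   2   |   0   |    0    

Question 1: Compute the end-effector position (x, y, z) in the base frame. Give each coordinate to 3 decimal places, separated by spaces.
after link 1: o_1 = (-2.8284, -2.8284, 4.0000)
after link 2: o_2 = (-8.1569, -2.5000, 7.5355)
after link 3: o_3 = (-5.2074, -4.4495, 5.4142)
after link 4: o_4 = (-5.0484, -2.8764, 4.1895)

-5.048 -2.876 4.189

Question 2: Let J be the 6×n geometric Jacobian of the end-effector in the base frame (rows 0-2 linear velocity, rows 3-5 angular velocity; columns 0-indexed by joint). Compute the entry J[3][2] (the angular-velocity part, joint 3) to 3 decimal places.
-0.500

axis z_2 = (-0.5000,-0.5000,-0.7071); lever o_n−o_2 = (3.1084,-0.3764,-3.3461)
cross product → J_v[:, 2] = (1.4069,-3.8710,1.7424)
J_ω[:, 2] = z_2
entry J[3][2] = -0.5000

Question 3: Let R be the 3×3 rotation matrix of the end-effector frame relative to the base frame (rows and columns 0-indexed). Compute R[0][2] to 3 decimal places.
0.079

End-effector z-axis (col 2 of R) = (0.0795,0.7866,-0.6124)
R[0][2] = 0.0795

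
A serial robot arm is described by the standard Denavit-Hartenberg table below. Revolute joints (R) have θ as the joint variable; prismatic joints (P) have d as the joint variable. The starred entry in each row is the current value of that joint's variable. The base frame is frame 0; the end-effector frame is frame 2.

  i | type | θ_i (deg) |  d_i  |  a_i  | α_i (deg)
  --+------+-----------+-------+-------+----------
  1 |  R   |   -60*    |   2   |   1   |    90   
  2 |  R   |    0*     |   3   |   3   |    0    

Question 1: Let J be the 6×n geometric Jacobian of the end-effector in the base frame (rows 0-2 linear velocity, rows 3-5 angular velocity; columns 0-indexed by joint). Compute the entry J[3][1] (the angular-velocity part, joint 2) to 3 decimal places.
-0.866

axis z_1 = (-0.8660,-0.5000,0.0000); lever o_n−o_1 = (-1.0981,-4.0981,0.0000)
cross product → J_v[:, 1] = (0.0000,-0.0000,3.0000)
J_ω[:, 1] = z_1
entry J[3][1] = -0.8660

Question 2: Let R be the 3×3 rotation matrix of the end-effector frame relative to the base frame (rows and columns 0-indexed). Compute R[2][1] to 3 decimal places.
1.000

End-effector y-axis (col 1 of R) = (0.0000,0.0000,1.0000)
R[2][1] = 1.0000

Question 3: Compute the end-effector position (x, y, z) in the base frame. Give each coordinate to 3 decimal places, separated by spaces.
-0.598 -4.964 2.000

after link 1: o_1 = (0.5000, -0.8660, 2.0000)
after link 2: o_2 = (-0.5981, -4.9641, 2.0000)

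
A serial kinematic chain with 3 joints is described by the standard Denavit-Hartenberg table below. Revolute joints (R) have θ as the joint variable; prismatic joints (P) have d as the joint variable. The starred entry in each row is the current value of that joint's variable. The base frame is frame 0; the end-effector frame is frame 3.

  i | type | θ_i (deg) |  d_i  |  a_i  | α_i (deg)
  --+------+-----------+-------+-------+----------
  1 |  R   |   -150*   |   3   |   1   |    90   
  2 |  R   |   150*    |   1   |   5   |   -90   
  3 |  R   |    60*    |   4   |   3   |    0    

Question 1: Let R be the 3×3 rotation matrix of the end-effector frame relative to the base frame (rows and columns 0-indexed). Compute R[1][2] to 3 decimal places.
0.250

End-effector z-axis (col 2 of R) = (0.4330,0.2500,-0.8660)
R[1][2] = 0.2500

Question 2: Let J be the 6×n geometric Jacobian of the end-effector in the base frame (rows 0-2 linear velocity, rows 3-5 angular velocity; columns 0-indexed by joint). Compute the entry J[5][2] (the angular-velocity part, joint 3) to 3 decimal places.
-0.866

axis z_2 = (0.4330,0.2500,-0.8660); lever o_n−o_2 = (4.1561,-0.6005,-2.7141)
cross product → J_v[:, 2] = (-1.1986,-2.4240,-1.2990)
J_ω[:, 2] = z_2
entry J[5][2] = -0.8660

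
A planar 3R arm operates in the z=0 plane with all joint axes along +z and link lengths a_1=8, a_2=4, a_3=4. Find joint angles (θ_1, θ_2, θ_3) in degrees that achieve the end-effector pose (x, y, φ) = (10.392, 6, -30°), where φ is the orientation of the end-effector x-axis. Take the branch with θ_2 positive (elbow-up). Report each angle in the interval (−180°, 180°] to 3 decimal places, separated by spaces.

30.000 60.004 -120.004

wrist centre = target − a_3·(cos φ, sin φ) = (6.9279, 8.0000)
cos θ_2 = (111.9958−8²−4²)/(2·8·4) = 0.4999; θ_2 = 60.0044° (elbow-up)
β = atan2(8.0000,6.9279) = 49.1079°; ψ = atan2(3.4643,9.9997) = 19.1079°
θ_1 = β − ψ = 30.0000°
θ_3 = φ − θ_1 − θ_2 = -120.0044° (wrapped to (-180°,180°])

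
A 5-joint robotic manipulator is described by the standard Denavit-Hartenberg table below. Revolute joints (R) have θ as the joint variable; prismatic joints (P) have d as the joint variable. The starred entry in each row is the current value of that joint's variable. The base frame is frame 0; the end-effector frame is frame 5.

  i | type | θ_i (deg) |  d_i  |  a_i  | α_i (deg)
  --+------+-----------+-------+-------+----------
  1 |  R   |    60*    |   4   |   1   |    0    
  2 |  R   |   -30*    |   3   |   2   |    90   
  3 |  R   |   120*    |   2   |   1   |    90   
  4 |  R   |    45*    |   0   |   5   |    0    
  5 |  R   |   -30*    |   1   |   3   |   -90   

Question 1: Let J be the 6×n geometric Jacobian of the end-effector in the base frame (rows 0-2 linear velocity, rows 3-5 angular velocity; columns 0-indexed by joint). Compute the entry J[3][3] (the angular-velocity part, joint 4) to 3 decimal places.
axis z_3 = (0.7500,0.4330,0.5000); lever o_n−o_3 = (0.1203,-4.9096,6.0714)
cross product → J_v[:, 3] = (5.0838,-4.4934,-3.7343)
J_ω[:, 3] = z_3
entry J[3][3] = 0.7500

0.750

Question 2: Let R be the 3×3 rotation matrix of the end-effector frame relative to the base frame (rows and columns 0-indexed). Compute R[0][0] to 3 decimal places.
End-effector x-axis (col 0 of R) = (-0.2888,-0.4656,0.8365)
R[0][0] = -0.2888

-0.289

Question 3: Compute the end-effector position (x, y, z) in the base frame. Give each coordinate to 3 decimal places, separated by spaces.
2.919 -5.026 13.937

after link 1: o_1 = (0.5000, 0.8660, 4.0000)
after link 2: o_2 = (2.2321, 1.8660, 7.0000)
after link 3: o_3 = (2.7990, -0.1160, 7.8660)
after link 4: o_4 = (3.0359, -4.0618, 10.9279)
after link 5: o_5 = (2.9193, -5.0256, 13.9374)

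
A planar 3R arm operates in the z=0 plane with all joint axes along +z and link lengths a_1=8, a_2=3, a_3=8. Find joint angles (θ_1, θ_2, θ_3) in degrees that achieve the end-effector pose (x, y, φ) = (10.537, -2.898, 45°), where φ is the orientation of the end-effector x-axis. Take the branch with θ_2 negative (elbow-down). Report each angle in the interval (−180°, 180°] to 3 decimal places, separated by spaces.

-45.002 -59.998 150.000

wrist centre = target − a_3·(cos φ, sin φ) = (4.8801, -8.5549)
cos θ_2 = (97.0014−8²−3²)/(2·8·3) = 0.5000; θ_2 = -59.9981° (elbow-down)
β = atan2(-8.5549,4.8801) = -60.2973°; ψ = atan2(-2.5980,9.5001) = -15.2949°
θ_1 = β − ψ = -45.0023°
θ_3 = φ − θ_1 − θ_2 = 150.0004° (wrapped to (-180°,180°])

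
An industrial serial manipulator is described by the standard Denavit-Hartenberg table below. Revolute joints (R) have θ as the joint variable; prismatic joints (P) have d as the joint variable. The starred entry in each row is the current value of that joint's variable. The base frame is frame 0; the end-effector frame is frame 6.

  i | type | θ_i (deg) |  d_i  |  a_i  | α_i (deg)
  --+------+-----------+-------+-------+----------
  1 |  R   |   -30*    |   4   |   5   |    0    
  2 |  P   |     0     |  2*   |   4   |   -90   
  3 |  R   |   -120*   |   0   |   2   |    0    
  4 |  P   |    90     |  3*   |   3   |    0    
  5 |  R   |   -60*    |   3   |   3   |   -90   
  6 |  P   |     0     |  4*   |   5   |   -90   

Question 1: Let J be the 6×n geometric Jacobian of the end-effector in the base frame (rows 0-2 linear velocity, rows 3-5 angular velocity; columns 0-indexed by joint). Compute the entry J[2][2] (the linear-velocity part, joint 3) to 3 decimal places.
axis z_2 = (0.5000,0.8660,0.0000); lever o_n−o_2 = (7.8481,2.3971,11.2321)
cross product → J_v[:, 2] = (9.7272,-5.6160,-5.5981)
J_ω[:, 2] = z_2
entry J[2][2] = -5.5981

-5.598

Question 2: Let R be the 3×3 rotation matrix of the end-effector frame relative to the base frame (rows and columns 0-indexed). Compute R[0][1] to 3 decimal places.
-0.866

End-effector y-axis (col 1 of R) = (-0.8660,0.5000,0.0000)
R[0][1] = -0.8660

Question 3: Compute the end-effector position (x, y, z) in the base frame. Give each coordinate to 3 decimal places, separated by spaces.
15.642 -2.103 17.232

after link 1: o_1 = (4.3301, -2.5000, 4.0000)
after link 2: o_2 = (7.7942, -4.5000, 6.0000)
after link 3: o_3 = (6.9282, -4.0000, 7.7321)
after link 4: o_4 = (10.6782, -2.7010, 9.2321)
after link 5: o_5 = (12.1782, -0.1029, 12.2321)
after link 6: o_6 = (15.6423, -2.1029, 17.2321)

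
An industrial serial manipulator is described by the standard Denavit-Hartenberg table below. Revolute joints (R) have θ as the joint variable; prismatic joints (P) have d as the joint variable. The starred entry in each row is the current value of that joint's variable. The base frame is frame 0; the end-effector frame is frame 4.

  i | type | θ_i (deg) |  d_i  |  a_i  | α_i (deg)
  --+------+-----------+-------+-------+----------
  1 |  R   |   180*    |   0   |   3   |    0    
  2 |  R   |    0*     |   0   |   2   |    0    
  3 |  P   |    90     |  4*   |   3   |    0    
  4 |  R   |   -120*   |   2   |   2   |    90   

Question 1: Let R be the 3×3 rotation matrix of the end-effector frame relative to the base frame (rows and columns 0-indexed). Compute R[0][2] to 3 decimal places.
0.500

End-effector z-axis (col 2 of R) = (0.5000,0.8660,0.0000)
R[0][2] = 0.5000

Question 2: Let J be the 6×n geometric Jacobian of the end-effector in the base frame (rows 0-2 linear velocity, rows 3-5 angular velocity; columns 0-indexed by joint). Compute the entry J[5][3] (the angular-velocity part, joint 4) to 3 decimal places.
axis z_3 = (0.0000,0.0000,1.0000); lever o_n−o_3 = (-1.7321,1.0000,2.0000)
cross product → J_v[:, 3] = (-1.0000,-1.7321,0.0000)
J_ω[:, 3] = z_3
entry J[5][3] = 1.0000

1.000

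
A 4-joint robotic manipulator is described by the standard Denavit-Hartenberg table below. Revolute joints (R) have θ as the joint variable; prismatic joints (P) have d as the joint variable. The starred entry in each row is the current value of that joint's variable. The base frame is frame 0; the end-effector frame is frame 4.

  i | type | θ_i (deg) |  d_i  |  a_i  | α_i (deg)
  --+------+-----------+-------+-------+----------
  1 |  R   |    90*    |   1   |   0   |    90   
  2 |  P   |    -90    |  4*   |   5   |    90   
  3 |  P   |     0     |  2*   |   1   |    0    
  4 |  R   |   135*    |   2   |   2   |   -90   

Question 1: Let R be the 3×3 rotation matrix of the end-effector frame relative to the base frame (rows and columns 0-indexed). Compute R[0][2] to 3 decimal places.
-0.707

End-effector z-axis (col 2 of R) = (-0.7071,-0.0000,0.7071)
R[0][2] = -0.7071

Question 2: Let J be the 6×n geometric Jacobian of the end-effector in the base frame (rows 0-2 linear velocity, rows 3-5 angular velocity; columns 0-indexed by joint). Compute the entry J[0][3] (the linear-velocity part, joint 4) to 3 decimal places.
-1.414

axis z_3 = (0.0000,-1.0000,-0.0000); lever o_n−o_3 = (1.4142,-2.0000,1.4142)
cross product → J_v[:, 3] = (-1.4142,-0.0000,1.4142)
J_ω[:, 3] = z_3
entry J[0][3] = -1.4142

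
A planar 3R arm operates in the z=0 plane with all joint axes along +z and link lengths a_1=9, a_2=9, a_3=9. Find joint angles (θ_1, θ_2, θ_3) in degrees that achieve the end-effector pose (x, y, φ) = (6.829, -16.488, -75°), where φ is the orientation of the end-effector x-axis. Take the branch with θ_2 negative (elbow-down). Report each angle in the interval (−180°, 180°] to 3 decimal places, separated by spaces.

-0.004 -119.999 45.003

wrist centre = target − a_3·(cos φ, sin φ) = (4.4996, -7.7947)
cos θ_2 = (81.0035−9²−9²)/(2·9·9) = -0.5000; θ_2 = -119.9986° (elbow-down)
β = atan2(-7.7947,4.4996) = -60.0034°; ψ = atan2(-7.7943,4.5002) = -59.9993°
θ_1 = β − ψ = -0.0042°
θ_3 = φ − θ_1 − θ_2 = 45.0027° (wrapped to (-180°,180°])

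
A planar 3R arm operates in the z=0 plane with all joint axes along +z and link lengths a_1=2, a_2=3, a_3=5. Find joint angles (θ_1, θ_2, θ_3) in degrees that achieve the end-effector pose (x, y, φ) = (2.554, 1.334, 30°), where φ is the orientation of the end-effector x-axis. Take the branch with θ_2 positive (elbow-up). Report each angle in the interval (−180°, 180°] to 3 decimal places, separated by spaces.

wrist centre = target − a_3·(cos φ, sin φ) = (-1.7761, -1.1660)
cos θ_2 = (4.5142−2²−3²)/(2·2·3) = -0.7072; θ_2 = 135.0036° (elbow-up)
β = atan2(-1.1660,-1.7761) = -146.7157°; ψ = atan2(2.1212,-0.1215) = 93.2770°
θ_1 = β − ψ = -239.9928°
θ_3 = φ − θ_1 − θ_2 = 134.9891° (wrapped to (-180°,180°])

120.007 135.004 134.989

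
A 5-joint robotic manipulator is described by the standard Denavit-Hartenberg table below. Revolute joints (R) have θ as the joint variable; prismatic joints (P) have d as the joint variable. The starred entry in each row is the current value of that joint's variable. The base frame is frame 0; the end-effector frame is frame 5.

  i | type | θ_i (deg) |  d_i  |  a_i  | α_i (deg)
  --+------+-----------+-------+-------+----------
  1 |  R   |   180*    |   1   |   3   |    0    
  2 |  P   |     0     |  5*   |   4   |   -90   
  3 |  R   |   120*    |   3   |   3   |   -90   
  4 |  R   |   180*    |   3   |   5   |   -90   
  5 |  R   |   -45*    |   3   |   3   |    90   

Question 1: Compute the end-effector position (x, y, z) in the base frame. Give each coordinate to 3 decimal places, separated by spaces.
after link 1: o_1 = (-3.0000, 0.0000, 1.0000)
after link 2: o_2 = (-7.0000, 0.0000, 6.0000)
after link 3: o_3 = (-5.5000, -3.0000, 3.4019)
after link 4: o_4 = (-5.4019, -3.0000, 9.2321)
after link 5: o_5 = (-4.6255, -6.0000, 12.1298)

-4.625 -6.000 12.130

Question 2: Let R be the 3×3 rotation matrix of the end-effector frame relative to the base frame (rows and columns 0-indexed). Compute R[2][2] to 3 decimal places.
-0.259

End-effector z-axis (col 2 of R) = (0.9659,-0.0000,-0.2588)
R[2][2] = -0.2588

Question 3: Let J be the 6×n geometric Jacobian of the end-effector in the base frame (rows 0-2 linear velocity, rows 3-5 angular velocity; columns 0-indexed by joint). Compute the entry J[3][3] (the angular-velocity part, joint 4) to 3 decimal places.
0.866

axis z_3 = (0.8660,-0.0000,0.5000); lever o_n−o_3 = (0.8745,-3.0000,8.7279)
cross product → J_v[:, 3] = (1.5000,-7.1213,-2.5981)
J_ω[:, 3] = z_3
entry J[3][3] = 0.8660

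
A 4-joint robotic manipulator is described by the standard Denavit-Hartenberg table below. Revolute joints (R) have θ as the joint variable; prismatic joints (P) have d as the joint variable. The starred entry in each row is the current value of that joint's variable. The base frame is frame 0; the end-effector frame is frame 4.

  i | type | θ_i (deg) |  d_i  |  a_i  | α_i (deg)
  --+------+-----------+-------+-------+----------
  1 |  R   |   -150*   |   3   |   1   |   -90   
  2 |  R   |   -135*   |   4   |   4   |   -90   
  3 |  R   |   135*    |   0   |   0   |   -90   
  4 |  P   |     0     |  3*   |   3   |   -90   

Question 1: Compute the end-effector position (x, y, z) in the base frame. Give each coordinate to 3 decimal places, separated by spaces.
0.985 -4.050 2.828

after link 1: o_1 = (-0.8660, -0.5000, 3.0000)
after link 2: o_2 = (3.5835, -2.5499, 5.8284)
after link 3: o_3 = (3.5835, -2.5499, 5.8284)
after link 4: o_4 = (0.9854, -4.0499, 2.8284)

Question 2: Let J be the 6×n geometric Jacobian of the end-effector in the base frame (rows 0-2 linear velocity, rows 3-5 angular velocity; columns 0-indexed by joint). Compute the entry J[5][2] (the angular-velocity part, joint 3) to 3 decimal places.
axis z_2 = (-0.6124,-0.3536,0.7071); lever o_n−o_2 = (-2.5981,-1.5000,-3.0000)
cross product → J_v[:, 2] = (2.1213,-3.6742,-0.0000)
J_ω[:, 2] = z_2
entry J[5][2] = 0.7071

0.707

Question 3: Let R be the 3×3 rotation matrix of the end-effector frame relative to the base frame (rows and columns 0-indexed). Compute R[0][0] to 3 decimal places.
End-effector x-axis (col 0 of R) = (-0.7866,0.3624,-0.5000)
R[0][0] = -0.7866

-0.787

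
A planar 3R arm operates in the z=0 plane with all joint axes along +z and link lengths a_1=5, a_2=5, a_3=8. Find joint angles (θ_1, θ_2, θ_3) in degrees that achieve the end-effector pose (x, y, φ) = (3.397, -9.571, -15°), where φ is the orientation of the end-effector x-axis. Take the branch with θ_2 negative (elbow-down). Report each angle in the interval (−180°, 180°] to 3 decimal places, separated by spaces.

wrist centre = target − a_3·(cos φ, sin φ) = (-4.3304, -7.5004)
cos θ_2 = (75.0091−5²−5²)/(2·5·5) = 0.5002; θ_2 = -59.9879° (elbow-down)
β = atan2(-7.5004,-4.3304) = -120.0001°; ψ = atan2(-4.3296,7.5009) = -29.9940°
θ_1 = β − ψ = -90.0062°
θ_3 = φ − θ_1 − θ_2 = 134.9941° (wrapped to (-180°,180°])

-90.006 -59.988 134.994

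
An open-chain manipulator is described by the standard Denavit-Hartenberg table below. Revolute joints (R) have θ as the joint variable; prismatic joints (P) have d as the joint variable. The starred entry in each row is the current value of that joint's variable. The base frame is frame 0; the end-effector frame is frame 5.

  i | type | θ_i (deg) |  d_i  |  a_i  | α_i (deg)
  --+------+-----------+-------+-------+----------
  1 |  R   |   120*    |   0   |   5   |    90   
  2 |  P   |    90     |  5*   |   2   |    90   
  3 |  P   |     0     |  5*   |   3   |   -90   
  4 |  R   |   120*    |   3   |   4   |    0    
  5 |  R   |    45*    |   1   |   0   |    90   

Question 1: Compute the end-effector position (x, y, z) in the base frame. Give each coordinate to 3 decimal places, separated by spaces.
after link 1: o_1 = (-2.5000, 4.3301, 0.0000)
after link 2: o_2 = (1.8301, 6.8301, 2.0000)
after link 3: o_3 = (-0.6699, 11.1603, 5.0000)
after link 4: o_4 = (3.6603, 9.6603, 3.0000)
after link 5: o_5 = (4.5263, 10.1603, 3.0000)

4.526 10.160 3.000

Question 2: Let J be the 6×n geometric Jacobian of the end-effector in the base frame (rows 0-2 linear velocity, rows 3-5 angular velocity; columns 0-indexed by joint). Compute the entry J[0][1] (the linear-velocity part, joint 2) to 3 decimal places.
0.866

prismatic axis z_1 = (0.8660,0.5000,0.0000)
J_v[:, 1] = z_1; J_ω[:, 1] = (0,0,0)
entry J[0][1] = 0.8660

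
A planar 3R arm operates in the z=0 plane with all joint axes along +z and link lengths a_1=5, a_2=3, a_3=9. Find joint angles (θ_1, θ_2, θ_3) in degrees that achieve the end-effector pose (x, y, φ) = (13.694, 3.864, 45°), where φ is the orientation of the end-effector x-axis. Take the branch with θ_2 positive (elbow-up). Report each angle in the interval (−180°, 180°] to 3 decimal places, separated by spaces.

-30.002 30.006 44.996

wrist centre = target − a_3·(cos φ, sin φ) = (7.3300, -2.5000)
cos θ_2 = (59.9793−5²−3²)/(2·5·3) = 0.8660; θ_2 = 30.0057° (elbow-up)
β = atan2(-2.5000,7.3300) = -18.8323°; ψ = atan2(1.5003,7.5979) = 11.1697°
θ_1 = β − ψ = -30.0020°
θ_3 = φ − θ_1 − θ_2 = 44.9963° (wrapped to (-180°,180°])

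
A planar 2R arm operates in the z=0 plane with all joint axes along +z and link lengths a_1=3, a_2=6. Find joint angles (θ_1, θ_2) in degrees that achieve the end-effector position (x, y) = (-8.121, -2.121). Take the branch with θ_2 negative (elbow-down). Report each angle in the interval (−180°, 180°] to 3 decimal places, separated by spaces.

cos θ_2 = (70.4493−3²−6²)/(2·3·6) = 0.7069; θ_2 = -45.0148° (elbow-down)
β = atan2(-2.1210,-8.1210) = -165.3628°; ψ = atan2(-4.2437,7.2415) = -30.3714°
θ_1 = β − ψ = -134.9913°

-134.991 -45.015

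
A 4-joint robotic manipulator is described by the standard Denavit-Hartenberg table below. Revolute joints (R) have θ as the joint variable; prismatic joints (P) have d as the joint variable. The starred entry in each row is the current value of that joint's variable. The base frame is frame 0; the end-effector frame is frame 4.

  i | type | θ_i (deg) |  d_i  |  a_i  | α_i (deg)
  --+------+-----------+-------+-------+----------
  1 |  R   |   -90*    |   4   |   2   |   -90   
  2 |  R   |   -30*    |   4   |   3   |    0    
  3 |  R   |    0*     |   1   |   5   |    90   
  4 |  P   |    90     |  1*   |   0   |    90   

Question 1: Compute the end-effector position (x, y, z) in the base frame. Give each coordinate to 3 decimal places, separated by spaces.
after link 1: o_1 = (0.0000, -2.0000, 4.0000)
after link 2: o_2 = (4.0000, -4.5981, 5.5000)
after link 3: o_3 = (5.0000, -8.9282, 8.0000)
after link 4: o_4 = (5.0000, -8.4282, 8.8660)

5.000 -8.428 8.866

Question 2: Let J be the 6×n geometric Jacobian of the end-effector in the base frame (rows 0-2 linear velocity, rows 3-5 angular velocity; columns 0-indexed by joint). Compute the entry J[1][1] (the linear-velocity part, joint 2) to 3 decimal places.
axis z_1 = (1.0000,0.0000,0.0000); lever o_n−o_1 = (5.0000,-6.4282,4.8660)
cross product → J_v[:, 1] = (0.0000,-4.8660,-6.4282)
J_ω[:, 1] = z_1
entry J[1][1] = -4.8660

-4.866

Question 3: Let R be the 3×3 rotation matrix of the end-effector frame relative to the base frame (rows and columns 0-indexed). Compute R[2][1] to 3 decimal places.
End-effector y-axis (col 1 of R) = (-0.0000,0.5000,0.8660)
R[2][1] = 0.8660

0.866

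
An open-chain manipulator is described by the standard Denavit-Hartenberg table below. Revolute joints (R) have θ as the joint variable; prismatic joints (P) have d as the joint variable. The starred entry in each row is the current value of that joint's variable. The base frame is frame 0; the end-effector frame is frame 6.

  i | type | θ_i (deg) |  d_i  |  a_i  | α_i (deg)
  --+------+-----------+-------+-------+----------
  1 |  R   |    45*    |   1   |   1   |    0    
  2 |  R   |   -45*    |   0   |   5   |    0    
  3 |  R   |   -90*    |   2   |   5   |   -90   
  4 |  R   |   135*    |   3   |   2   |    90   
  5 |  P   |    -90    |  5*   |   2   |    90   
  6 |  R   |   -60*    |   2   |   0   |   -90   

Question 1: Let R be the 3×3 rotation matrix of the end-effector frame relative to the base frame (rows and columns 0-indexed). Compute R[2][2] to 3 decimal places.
-0.354

End-effector z-axis (col 2 of R) = (-0.8660,-0.3536,-0.3536)
R[2][2] = -0.3536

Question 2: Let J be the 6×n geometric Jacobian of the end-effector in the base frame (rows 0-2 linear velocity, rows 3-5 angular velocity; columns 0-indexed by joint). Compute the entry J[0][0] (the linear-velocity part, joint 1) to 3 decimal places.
7.828

axis z_0 = ẑ; lever o_n−o_0 = (6.7071,-7.8284,-0.5355)
cross product → J_v[:, 0] = (7.8284,6.7071,-0.0000)
J_ω[:, 0] = z_0
entry J[0][0] = 7.8284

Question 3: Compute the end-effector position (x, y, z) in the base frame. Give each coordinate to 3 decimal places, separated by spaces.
after link 1: o_1 = (0.7071, 0.7071, 1.0000)
after link 2: o_2 = (5.7071, 0.7071, 1.0000)
after link 3: o_3 = (5.7071, -4.2929, 3.0000)
after link 4: o_4 = (8.7071, -2.8787, 1.5858)
after link 5: o_5 = (6.7071, -6.4142, -1.9497)
after link 6: o_6 = (6.7071, -7.8284, -0.5355)

6.707 -7.828 -0.536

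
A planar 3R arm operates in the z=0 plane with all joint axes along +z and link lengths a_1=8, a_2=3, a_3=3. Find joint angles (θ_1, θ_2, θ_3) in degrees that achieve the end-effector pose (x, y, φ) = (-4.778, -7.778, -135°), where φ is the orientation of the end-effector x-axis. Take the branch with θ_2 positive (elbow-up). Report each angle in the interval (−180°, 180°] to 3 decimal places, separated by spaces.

-134.998 135.005 -135.007

wrist centre = target − a_3·(cos φ, sin φ) = (-2.6567, -5.6567)
cos θ_2 = (39.0560−8²−3²)/(2·8·3) = -0.7072; θ_2 = 135.0049° (elbow-up)
β = atan2(-5.6567,-2.6567) = -115.1573°; ψ = atan2(2.1211,5.8785) = 19.8410°
θ_1 = β − ψ = -134.9982°
θ_3 = φ − θ_1 − θ_2 = -135.0067° (wrapped to (-180°,180°])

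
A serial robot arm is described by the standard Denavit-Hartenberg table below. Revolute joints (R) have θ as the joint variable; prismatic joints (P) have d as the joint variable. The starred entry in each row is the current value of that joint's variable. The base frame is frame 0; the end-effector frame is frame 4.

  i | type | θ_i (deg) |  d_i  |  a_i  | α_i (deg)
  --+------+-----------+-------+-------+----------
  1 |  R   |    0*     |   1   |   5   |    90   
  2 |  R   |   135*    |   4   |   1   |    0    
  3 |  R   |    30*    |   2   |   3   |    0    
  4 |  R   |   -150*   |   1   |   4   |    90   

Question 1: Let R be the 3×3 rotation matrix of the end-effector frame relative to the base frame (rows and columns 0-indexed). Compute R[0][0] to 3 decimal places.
End-effector x-axis (col 0 of R) = (0.9659,0.0000,0.2588)
R[0][0] = 0.9659

0.966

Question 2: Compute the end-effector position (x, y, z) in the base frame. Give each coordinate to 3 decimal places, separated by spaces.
5.259 -7.000 3.519

after link 1: o_1 = (5.0000, 0.0000, 1.0000)
after link 2: o_2 = (4.2929, -4.0000, 1.7071)
after link 3: o_3 = (1.3951, -6.0000, 2.4836)
after link 4: o_4 = (5.2588, -7.0000, 3.5188)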